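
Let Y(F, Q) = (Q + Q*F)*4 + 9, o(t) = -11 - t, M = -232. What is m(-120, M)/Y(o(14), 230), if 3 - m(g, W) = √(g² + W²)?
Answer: -1/7357 + 8*√1066/22071 ≈ 0.011698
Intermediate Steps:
m(g, W) = 3 - √(W² + g²) (m(g, W) = 3 - √(g² + W²) = 3 - √(W² + g²))
Y(F, Q) = 9 + 4*Q + 4*F*Q (Y(F, Q) = (Q + F*Q)*4 + 9 = (4*Q + 4*F*Q) + 9 = 9 + 4*Q + 4*F*Q)
m(-120, M)/Y(o(14), 230) = (3 - √((-232)² + (-120)²))/(9 + 4*230 + 4*(-11 - 1*14)*230) = (3 - √(53824 + 14400))/(9 + 920 + 4*(-11 - 14)*230) = (3 - √68224)/(9 + 920 + 4*(-25)*230) = (3 - 8*√1066)/(9 + 920 - 23000) = (3 - 8*√1066)/(-22071) = (3 - 8*√1066)*(-1/22071) = -1/7357 + 8*√1066/22071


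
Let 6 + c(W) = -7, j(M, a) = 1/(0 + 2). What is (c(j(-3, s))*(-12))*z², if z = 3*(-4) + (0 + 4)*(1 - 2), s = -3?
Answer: 39936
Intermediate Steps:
j(M, a) = ½ (j(M, a) = 1/2 = ½)
c(W) = -13 (c(W) = -6 - 7 = -13)
z = -16 (z = -12 + 4*(-1) = -12 - 4 = -16)
(c(j(-3, s))*(-12))*z² = -13*(-12)*(-16)² = 156*256 = 39936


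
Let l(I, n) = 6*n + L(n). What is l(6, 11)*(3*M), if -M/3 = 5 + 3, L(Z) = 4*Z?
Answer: -7920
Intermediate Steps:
M = -24 (M = -3*(5 + 3) = -3*8 = -24)
l(I, n) = 10*n (l(I, n) = 6*n + 4*n = 10*n)
l(6, 11)*(3*M) = (10*11)*(3*(-24)) = 110*(-72) = -7920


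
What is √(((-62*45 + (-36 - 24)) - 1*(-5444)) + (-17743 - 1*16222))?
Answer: I*√31371 ≈ 177.12*I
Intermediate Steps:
√(((-62*45 + (-36 - 24)) - 1*(-5444)) + (-17743 - 1*16222)) = √(((-2790 - 60) + 5444) + (-17743 - 16222)) = √((-2850 + 5444) - 33965) = √(2594 - 33965) = √(-31371) = I*√31371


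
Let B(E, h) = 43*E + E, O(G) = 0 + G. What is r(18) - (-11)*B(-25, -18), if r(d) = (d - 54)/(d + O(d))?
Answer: -12101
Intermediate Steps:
O(G) = G
B(E, h) = 44*E
r(d) = (-54 + d)/(2*d) (r(d) = (d - 54)/(d + d) = (-54 + d)/((2*d)) = (-54 + d)*(1/(2*d)) = (-54 + d)/(2*d))
r(18) - (-11)*B(-25, -18) = (1/2)*(-54 + 18)/18 - (-11)*44*(-25) = (1/2)*(1/18)*(-36) - (-11)*(-1100) = -1 - 1*12100 = -1 - 12100 = -12101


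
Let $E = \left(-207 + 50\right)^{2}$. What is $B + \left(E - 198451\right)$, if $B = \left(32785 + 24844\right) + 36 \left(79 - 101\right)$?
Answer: $-116965$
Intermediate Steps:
$B = 56837$ ($B = 57629 + 36 \left(-22\right) = 57629 - 792 = 56837$)
$E = 24649$ ($E = \left(-157\right)^{2} = 24649$)
$B + \left(E - 198451\right) = 56837 + \left(24649 - 198451\right) = 56837 - 173802 = -116965$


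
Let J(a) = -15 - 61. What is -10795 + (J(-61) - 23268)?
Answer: -34139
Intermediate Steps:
J(a) = -76
-10795 + (J(-61) - 23268) = -10795 + (-76 - 23268) = -10795 - 23344 = -34139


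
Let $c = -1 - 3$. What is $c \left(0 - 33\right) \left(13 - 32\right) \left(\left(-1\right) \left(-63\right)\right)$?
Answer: $-158004$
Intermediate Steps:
$c = -4$
$c \left(0 - 33\right) \left(13 - 32\right) \left(\left(-1\right) \left(-63\right)\right) = - 4 \left(0 - 33\right) \left(13 - 32\right) \left(\left(-1\right) \left(-63\right)\right) = - 4 \left(\left(-33\right) \left(-19\right)\right) 63 = \left(-4\right) 627 \cdot 63 = \left(-2508\right) 63 = -158004$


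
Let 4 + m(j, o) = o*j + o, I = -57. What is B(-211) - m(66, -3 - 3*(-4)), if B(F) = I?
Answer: -656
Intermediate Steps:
B(F) = -57
m(j, o) = -4 + o + j*o (m(j, o) = -4 + (o*j + o) = -4 + (j*o + o) = -4 + (o + j*o) = -4 + o + j*o)
B(-211) - m(66, -3 - 3*(-4)) = -57 - (-4 + (-3 - 3*(-4)) + 66*(-3 - 3*(-4))) = -57 - (-4 + (-3 + 12) + 66*(-3 + 12)) = -57 - (-4 + 9 + 66*9) = -57 - (-4 + 9 + 594) = -57 - 1*599 = -57 - 599 = -656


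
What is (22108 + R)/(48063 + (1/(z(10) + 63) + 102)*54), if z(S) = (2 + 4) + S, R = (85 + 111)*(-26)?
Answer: 1343948/4232163 ≈ 0.31756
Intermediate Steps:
R = -5096 (R = 196*(-26) = -5096)
z(S) = 6 + S
(22108 + R)/(48063 + (1/(z(10) + 63) + 102)*54) = (22108 - 5096)/(48063 + (1/((6 + 10) + 63) + 102)*54) = 17012/(48063 + (1/(16 + 63) + 102)*54) = 17012/(48063 + (1/79 + 102)*54) = 17012/(48063 + (8059/79)*54) = 17012/(48063 + 435186/79) = 17012/(4232163/79) = 17012*(79/4232163) = 1343948/4232163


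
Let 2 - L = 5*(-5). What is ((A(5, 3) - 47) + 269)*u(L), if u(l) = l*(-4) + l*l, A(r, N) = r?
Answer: 140967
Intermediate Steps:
L = 27 (L = 2 - 5*(-5) = 2 - 1*(-25) = 2 + 25 = 27)
u(l) = l² - 4*l (u(l) = -4*l + l² = l² - 4*l)
((A(5, 3) - 47) + 269)*u(L) = ((5 - 47) + 269)*(27*(-4 + 27)) = (-42 + 269)*(27*23) = 227*621 = 140967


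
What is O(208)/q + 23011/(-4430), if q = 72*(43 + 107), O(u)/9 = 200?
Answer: -33409/6645 ≈ -5.0277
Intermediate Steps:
O(u) = 1800 (O(u) = 9*200 = 1800)
q = 10800 (q = 72*150 = 10800)
O(208)/q + 23011/(-4430) = 1800/10800 + 23011/(-4430) = 1800*(1/10800) + 23011*(-1/4430) = 1/6 - 23011/4430 = -33409/6645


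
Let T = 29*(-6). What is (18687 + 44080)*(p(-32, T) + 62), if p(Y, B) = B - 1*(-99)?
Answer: -815971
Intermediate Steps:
T = -174
p(Y, B) = 99 + B (p(Y, B) = B + 99 = 99 + B)
(18687 + 44080)*(p(-32, T) + 62) = (18687 + 44080)*((99 - 174) + 62) = 62767*(-75 + 62) = 62767*(-13) = -815971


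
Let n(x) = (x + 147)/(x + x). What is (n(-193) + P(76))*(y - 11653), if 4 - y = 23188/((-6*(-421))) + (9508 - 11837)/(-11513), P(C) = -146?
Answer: 1590978879761800/935465789 ≈ 1.7007e+6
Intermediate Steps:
n(x) = (147 + x)/(2*x) (n(x) = (147 + x)/((2*x)) = (147 + x)*(1/(2*x)) = (147 + x)/(2*x))
y = -78259573/14540919 (y = 4 - (23188/((-6*(-421))) + (9508 - 11837)/(-11513)) = 4 - (23188/2526 - 2329*(-1/11513)) = 4 - (23188*(1/2526) + 2329/11513) = 4 - (11594/1263 + 2329/11513) = 4 - 1*136423249/14540919 = 4 - 136423249/14540919 = -78259573/14540919 ≈ -5.3820)
(n(-193) + P(76))*(y - 11653) = ((½)*(147 - 193)/(-193) - 146)*(-78259573/14540919 - 11653) = ((½)*(-1/193)*(-46) - 146)*(-169523588680/14540919) = (23/193 - 146)*(-169523588680/14540919) = -28155/193*(-169523588680/14540919) = 1590978879761800/935465789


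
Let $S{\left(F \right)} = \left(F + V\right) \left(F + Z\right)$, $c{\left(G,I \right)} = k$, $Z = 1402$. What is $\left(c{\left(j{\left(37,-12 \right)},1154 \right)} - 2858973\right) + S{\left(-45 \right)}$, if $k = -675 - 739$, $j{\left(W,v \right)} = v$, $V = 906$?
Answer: $-1692010$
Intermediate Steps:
$k = -1414$
$c{\left(G,I \right)} = -1414$
$S{\left(F \right)} = \left(906 + F\right) \left(1402 + F\right)$ ($S{\left(F \right)} = \left(F + 906\right) \left(F + 1402\right) = \left(906 + F\right) \left(1402 + F\right)$)
$\left(c{\left(j{\left(37,-12 \right)},1154 \right)} - 2858973\right) + S{\left(-45 \right)} = \left(-1414 - 2858973\right) + \left(1270212 + \left(-45\right)^{2} + 2308 \left(-45\right)\right) = -2860387 + \left(1270212 + 2025 - 103860\right) = -2860387 + 1168377 = -1692010$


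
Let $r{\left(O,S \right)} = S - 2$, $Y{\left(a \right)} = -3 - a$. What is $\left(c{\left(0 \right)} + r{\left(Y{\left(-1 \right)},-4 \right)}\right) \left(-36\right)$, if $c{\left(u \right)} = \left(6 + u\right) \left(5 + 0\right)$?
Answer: $-864$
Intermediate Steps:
$r{\left(O,S \right)} = -2 + S$
$c{\left(u \right)} = 30 + 5 u$ ($c{\left(u \right)} = \left(6 + u\right) 5 = 30 + 5 u$)
$\left(c{\left(0 \right)} + r{\left(Y{\left(-1 \right)},-4 \right)}\right) \left(-36\right) = \left(\left(30 + 5 \cdot 0\right) - 6\right) \left(-36\right) = \left(\left(30 + 0\right) - 6\right) \left(-36\right) = \left(30 - 6\right) \left(-36\right) = 24 \left(-36\right) = -864$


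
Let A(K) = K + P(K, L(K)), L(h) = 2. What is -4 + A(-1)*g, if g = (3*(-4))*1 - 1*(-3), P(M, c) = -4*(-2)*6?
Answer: -427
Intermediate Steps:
P(M, c) = 48 (P(M, c) = 8*6 = 48)
g = -9 (g = -12*1 + 3 = -12 + 3 = -9)
A(K) = 48 + K (A(K) = K + 48 = 48 + K)
-4 + A(-1)*g = -4 + (48 - 1)*(-9) = -4 + 47*(-9) = -4 - 423 = -427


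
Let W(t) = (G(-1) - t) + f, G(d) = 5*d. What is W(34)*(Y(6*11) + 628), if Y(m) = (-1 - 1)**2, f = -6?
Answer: -28440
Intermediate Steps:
W(t) = -11 - t (W(t) = (5*(-1) - t) - 6 = (-5 - t) - 6 = -11 - t)
Y(m) = 4 (Y(m) = (-2)**2 = 4)
W(34)*(Y(6*11) + 628) = (-11 - 1*34)*(4 + 628) = (-11 - 34)*632 = -45*632 = -28440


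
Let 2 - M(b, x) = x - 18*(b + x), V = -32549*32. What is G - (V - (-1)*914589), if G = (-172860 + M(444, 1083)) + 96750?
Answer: 77274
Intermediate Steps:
V = -1041568
M(b, x) = 2 + 17*x + 18*b (M(b, x) = 2 - (x - 18*(b + x)) = 2 - (x + (-18*b - 18*x)) = 2 - (-18*b - 17*x) = 2 + (17*x + 18*b) = 2 + 17*x + 18*b)
G = -49705 (G = (-172860 + (2 + 17*1083 + 18*444)) + 96750 = (-172860 + (2 + 18411 + 7992)) + 96750 = (-172860 + 26405) + 96750 = -146455 + 96750 = -49705)
G - (V - (-1)*914589) = -49705 - (-1041568 - (-1)*914589) = -49705 - (-1041568 - 1*(-914589)) = -49705 - (-1041568 + 914589) = -49705 - 1*(-126979) = -49705 + 126979 = 77274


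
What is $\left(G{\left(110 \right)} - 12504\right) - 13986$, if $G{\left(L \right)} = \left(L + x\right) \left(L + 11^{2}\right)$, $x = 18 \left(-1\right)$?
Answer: $-5238$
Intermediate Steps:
$x = -18$
$G{\left(L \right)} = \left(-18 + L\right) \left(121 + L\right)$ ($G{\left(L \right)} = \left(L - 18\right) \left(L + 11^{2}\right) = \left(-18 + L\right) \left(L + 121\right) = \left(-18 + L\right) \left(121 + L\right)$)
$\left(G{\left(110 \right)} - 12504\right) - 13986 = \left(\left(-2178 + 110^{2} + 103 \cdot 110\right) - 12504\right) - 13986 = \left(\left(-2178 + 12100 + 11330\right) - 12504\right) - 13986 = \left(21252 - 12504\right) - 13986 = 8748 - 13986 = -5238$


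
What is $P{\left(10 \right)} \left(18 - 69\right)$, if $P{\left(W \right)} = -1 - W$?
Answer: $561$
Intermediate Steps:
$P{\left(10 \right)} \left(18 - 69\right) = \left(-1 - 10\right) \left(18 - 69\right) = \left(-1 - 10\right) \left(-51\right) = \left(-11\right) \left(-51\right) = 561$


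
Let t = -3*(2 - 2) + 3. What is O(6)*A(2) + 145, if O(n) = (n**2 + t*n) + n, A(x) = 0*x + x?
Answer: 265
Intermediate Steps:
A(x) = x (A(x) = 0 + x = x)
t = 3 (t = -3*0 + 3 = 0 + 3 = 3)
O(n) = n**2 + 4*n (O(n) = (n**2 + 3*n) + n = n**2 + 4*n)
O(6)*A(2) + 145 = (6*(4 + 6))*2 + 145 = (6*10)*2 + 145 = 60*2 + 145 = 120 + 145 = 265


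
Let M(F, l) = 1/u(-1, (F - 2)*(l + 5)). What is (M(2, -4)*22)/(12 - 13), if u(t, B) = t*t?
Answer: -22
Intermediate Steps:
u(t, B) = t**2
M(F, l) = 1 (M(F, l) = 1/((-1)**2) = 1/1 = 1)
(M(2, -4)*22)/(12 - 13) = (1*22)/(12 - 13) = 22/(-1) = 22*(-1) = -22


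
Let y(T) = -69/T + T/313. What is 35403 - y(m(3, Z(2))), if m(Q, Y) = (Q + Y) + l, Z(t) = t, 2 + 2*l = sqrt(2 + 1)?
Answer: 676294787/19093 - 86449*sqrt(3)/38186 ≈ 35417.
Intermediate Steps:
l = -1 + sqrt(3)/2 (l = -1 + sqrt(2 + 1)/2 = -1 + sqrt(3)/2 ≈ -0.13397)
m(Q, Y) = -1 + Q + Y + sqrt(3)/2 (m(Q, Y) = (Q + Y) + (-1 + sqrt(3)/2) = -1 + Q + Y + sqrt(3)/2)
y(T) = -69/T + T/313 (y(T) = -69/T + T*(1/313) = -69/T + T/313)
35403 - y(m(3, Z(2))) = 35403 - (-69/(-1 + 3 + 2 + sqrt(3)/2) + (-1 + 3 + 2 + sqrt(3)/2)/313) = 35403 - (-69/(4 + sqrt(3)/2) + (4 + sqrt(3)/2)/313) = 35403 - (-69/(4 + sqrt(3)/2) + (4/313 + sqrt(3)/626)) = 35403 - (4/313 - 69/(4 + sqrt(3)/2) + sqrt(3)/626) = 35403 + (-4/313 + 69/(4 + sqrt(3)/2) - sqrt(3)/626) = 11081135/313 + 69/(4 + sqrt(3)/2) - sqrt(3)/626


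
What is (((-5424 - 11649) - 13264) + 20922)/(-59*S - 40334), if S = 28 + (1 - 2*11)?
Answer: 1345/5821 ≈ 0.23106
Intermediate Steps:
S = 7 (S = 28 + (1 - 22) = 28 - 21 = 7)
(((-5424 - 11649) - 13264) + 20922)/(-59*S - 40334) = (((-5424 - 11649) - 13264) + 20922)/(-59*7 - 40334) = ((-17073 - 13264) + 20922)/(-413 - 40334) = (-30337 + 20922)/(-40747) = -9415*(-1/40747) = 1345/5821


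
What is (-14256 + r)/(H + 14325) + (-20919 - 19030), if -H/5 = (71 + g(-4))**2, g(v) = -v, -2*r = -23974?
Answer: -551293931/13800 ≈ -39949.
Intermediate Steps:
r = 11987 (r = -1/2*(-23974) = 11987)
H = -28125 (H = -5*(71 - 1*(-4))**2 = -5*(71 + 4)**2 = -5*75**2 = -5*5625 = -28125)
(-14256 + r)/(H + 14325) + (-20919 - 19030) = (-14256 + 11987)/(-28125 + 14325) + (-20919 - 19030) = -2269/(-13800) - 39949 = -2269*(-1/13800) - 39949 = 2269/13800 - 39949 = -551293931/13800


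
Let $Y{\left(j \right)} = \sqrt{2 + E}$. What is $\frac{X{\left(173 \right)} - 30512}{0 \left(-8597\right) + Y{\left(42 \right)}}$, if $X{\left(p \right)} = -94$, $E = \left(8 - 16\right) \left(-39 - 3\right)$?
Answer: $- \frac{15303 \sqrt{2}}{13} \approx -1664.7$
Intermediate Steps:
$E = 336$ ($E = \left(-8\right) \left(-42\right) = 336$)
$Y{\left(j \right)} = 13 \sqrt{2}$ ($Y{\left(j \right)} = \sqrt{2 + 336} = \sqrt{338} = 13 \sqrt{2}$)
$\frac{X{\left(173 \right)} - 30512}{0 \left(-8597\right) + Y{\left(42 \right)}} = \frac{-94 - 30512}{0 \left(-8597\right) + 13 \sqrt{2}} = - \frac{30606}{0 + 13 \sqrt{2}} = - \frac{30606}{13 \sqrt{2}} = - 30606 \frac{\sqrt{2}}{26} = - \frac{15303 \sqrt{2}}{13}$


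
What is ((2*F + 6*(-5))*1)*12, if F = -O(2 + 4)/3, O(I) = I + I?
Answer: -456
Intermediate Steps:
O(I) = 2*I
F = -4 (F = -2*(2 + 4)/3 = -2*6/3 = -12/3 = -1*4 = -4)
((2*F + 6*(-5))*1)*12 = ((2*(-4) + 6*(-5))*1)*12 = ((-8 - 30)*1)*12 = -38*1*12 = -38*12 = -456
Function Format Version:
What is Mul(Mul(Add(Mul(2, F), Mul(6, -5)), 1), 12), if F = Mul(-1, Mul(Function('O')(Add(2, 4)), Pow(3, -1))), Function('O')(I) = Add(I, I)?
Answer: -456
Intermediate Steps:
Function('O')(I) = Mul(2, I)
F = -4 (F = Mul(-1, Mul(Mul(2, Add(2, 4)), Pow(3, -1))) = Mul(-1, Mul(Mul(2, 6), Rational(1, 3))) = Mul(-1, Mul(12, Rational(1, 3))) = Mul(-1, 4) = -4)
Mul(Mul(Add(Mul(2, F), Mul(6, -5)), 1), 12) = Mul(Mul(Add(Mul(2, -4), Mul(6, -5)), 1), 12) = Mul(Mul(Add(-8, -30), 1), 12) = Mul(Mul(-38, 1), 12) = Mul(-38, 12) = -456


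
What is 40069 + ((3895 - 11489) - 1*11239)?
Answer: 21236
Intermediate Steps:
40069 + ((3895 - 11489) - 1*11239) = 40069 + (-7594 - 11239) = 40069 - 18833 = 21236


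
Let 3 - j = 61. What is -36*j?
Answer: 2088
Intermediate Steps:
j = -58 (j = 3 - 1*61 = 3 - 61 = -58)
-36*j = -36*(-58) = 2088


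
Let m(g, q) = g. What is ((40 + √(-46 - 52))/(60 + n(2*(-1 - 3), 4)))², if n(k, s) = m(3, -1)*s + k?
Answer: 751/2048 + 35*I*√2/256 ≈ 0.3667 + 0.19335*I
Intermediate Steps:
n(k, s) = k + 3*s (n(k, s) = 3*s + k = k + 3*s)
((40 + √(-46 - 52))/(60 + n(2*(-1 - 3), 4)))² = ((40 + √(-46 - 52))/(60 + (2*(-1 - 3) + 3*4)))² = ((40 + √(-98))/(60 + (2*(-4) + 12)))² = ((40 + 7*I*√2)/(60 + (-8 + 12)))² = ((40 + 7*I*√2)/(60 + 4))² = ((40 + 7*I*√2)/64)² = ((40 + 7*I*√2)*(1/64))² = (5/8 + 7*I*√2/64)²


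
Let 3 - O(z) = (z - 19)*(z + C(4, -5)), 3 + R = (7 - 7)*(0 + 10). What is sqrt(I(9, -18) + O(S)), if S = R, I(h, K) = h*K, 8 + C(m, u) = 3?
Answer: I*sqrt(335) ≈ 18.303*I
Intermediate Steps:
C(m, u) = -5 (C(m, u) = -8 + 3 = -5)
I(h, K) = K*h
R = -3 (R = -3 + (7 - 7)*(0 + 10) = -3 + 0*10 = -3 + 0 = -3)
S = -3
O(z) = 3 - (-19 + z)*(-5 + z) (O(z) = 3 - (z - 19)*(z - 5) = 3 - (-19 + z)*(-5 + z))
sqrt(I(9, -18) + O(S)) = sqrt(-18*9 + (-92 - 1*(-3)**2 + 24*(-3))) = sqrt(-162 + (-92 - 1*9 - 72)) = sqrt(-162 + (-92 - 9 - 72)) = sqrt(-162 - 173) = sqrt(-335) = I*sqrt(335)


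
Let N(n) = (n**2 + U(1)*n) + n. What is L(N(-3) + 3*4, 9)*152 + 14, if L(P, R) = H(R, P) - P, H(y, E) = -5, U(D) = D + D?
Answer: -2570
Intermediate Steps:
U(D) = 2*D
N(n) = n**2 + 3*n (N(n) = (n**2 + (2*1)*n) + n = (n**2 + 2*n) + n = n**2 + 3*n)
L(P, R) = -5 - P
L(N(-3) + 3*4, 9)*152 + 14 = (-5 - (-3*(3 - 3) + 3*4))*152 + 14 = (-5 - (-3*0 + 12))*152 + 14 = (-5 - (0 + 12))*152 + 14 = (-5 - 1*12)*152 + 14 = (-5 - 12)*152 + 14 = -17*152 + 14 = -2584 + 14 = -2570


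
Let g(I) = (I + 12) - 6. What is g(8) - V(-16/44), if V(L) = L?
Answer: 158/11 ≈ 14.364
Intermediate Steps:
g(I) = 6 + I (g(I) = (12 + I) - 6 = 6 + I)
g(8) - V(-16/44) = (6 + 8) - (-16)/44 = 14 - (-16)/44 = 14 - 1*(-4/11) = 14 + 4/11 = 158/11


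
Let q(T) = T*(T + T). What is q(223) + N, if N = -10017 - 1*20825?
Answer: 68616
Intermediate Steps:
N = -30842 (N = -10017 - 20825 = -30842)
q(T) = 2*T² (q(T) = T*(2*T) = 2*T²)
q(223) + N = 2*223² - 30842 = 2*49729 - 30842 = 99458 - 30842 = 68616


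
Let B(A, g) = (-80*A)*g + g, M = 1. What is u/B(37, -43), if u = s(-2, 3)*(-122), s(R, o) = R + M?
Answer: 122/127237 ≈ 0.00095884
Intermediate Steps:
s(R, o) = 1 + R (s(R, o) = R + 1 = 1 + R)
B(A, g) = g - 80*A*g (B(A, g) = -80*A*g + g = g - 80*A*g)
u = 122 (u = (1 - 2)*(-122) = -1*(-122) = 122)
u/B(37, -43) = 122/((-43*(1 - 80*37))) = 122/((-43*(1 - 2960))) = 122/((-43*(-2959))) = 122/127237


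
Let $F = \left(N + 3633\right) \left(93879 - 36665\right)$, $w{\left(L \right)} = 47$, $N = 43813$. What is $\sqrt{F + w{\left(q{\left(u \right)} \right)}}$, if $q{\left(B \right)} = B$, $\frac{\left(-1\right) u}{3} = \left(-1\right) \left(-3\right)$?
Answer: $3 \sqrt{301619499} \approx 52102.0$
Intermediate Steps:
$u = -9$ ($u = - 3 \left(\left(-1\right) \left(-3\right)\right) = \left(-3\right) 3 = -9$)
$F = 2714575444$ ($F = \left(43813 + 3633\right) \left(93879 - 36665\right) = 47446 \cdot 57214 = 2714575444$)
$\sqrt{F + w{\left(q{\left(u \right)} \right)}} = \sqrt{2714575444 + 47} = \sqrt{2714575491} = 3 \sqrt{301619499}$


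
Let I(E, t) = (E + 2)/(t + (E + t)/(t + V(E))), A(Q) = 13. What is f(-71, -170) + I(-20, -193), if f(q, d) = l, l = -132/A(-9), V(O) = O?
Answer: -4185/416 ≈ -10.060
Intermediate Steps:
l = -132/13 ≈ -10.154
f(q, d) = -132/13
I(E, t) = (2 + E)/(1 + t) (I(E, t) = (E + 2)/(t + (E + t)/(t + E)) = (2 + E)/(t + (E + t)/(E + t)) = (2 + E)/(t + 1) = (2 + E)/(1 + t))
f(-71, -170) + I(-20, -193) = -132/13 + (2 - 20)/(1 - 193) = -132/13 - 18/(-192) = -132/13 - 1/192*(-18) = -132/13 + 3/32 = -4185/416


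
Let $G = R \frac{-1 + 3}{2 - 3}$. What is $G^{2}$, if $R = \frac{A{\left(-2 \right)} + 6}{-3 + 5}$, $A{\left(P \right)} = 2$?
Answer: $64$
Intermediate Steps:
$R = 4$ ($R = \frac{2 + 6}{-3 + 5} = \frac{8}{2} = 8 \cdot \frac{1}{2} = 4$)
$G = -8$ ($G = 4 \frac{-1 + 3}{2 - 3} = 4 \frac{2}{-1} = 4 \cdot 2 \left(-1\right) = 4 \left(-2\right) = -8$)
$G^{2} = \left(-8\right)^{2} = 64$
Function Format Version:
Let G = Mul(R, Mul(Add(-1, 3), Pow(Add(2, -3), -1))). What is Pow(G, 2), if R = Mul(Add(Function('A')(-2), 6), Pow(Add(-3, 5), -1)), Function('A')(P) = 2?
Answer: 64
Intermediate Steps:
R = 4 (R = Mul(Add(2, 6), Pow(Add(-3, 5), -1)) = Mul(8, Pow(2, -1)) = Mul(8, Rational(1, 2)) = 4)
G = -8 (G = Mul(4, Mul(Add(-1, 3), Pow(Add(2, -3), -1))) = Mul(4, Mul(2, Pow(-1, -1))) = Mul(4, Mul(2, -1)) = Mul(4, -2) = -8)
Pow(G, 2) = Pow(-8, 2) = 64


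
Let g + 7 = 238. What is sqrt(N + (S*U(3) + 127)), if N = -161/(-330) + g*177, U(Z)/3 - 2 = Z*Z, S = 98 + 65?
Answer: sqrt(5052250830)/330 ≈ 215.39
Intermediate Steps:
g = 231 (g = -7 + 238 = 231)
S = 163
U(Z) = 6 + 3*Z**2 (U(Z) = 6 + 3*(Z*Z) = 6 + 3*Z**2)
N = 13492871/330 (N = -161/(-330) + 231*177 = -161*(-1/330) + 40887 = 161/330 + 40887 = 13492871/330 ≈ 40888.)
sqrt(N + (S*U(3) + 127)) = sqrt(13492871/330 + (163*(6 + 3*3**2) + 127)) = sqrt(13492871/330 + (163*(6 + 3*9) + 127)) = sqrt(13492871/330 + (163*(6 + 27) + 127)) = sqrt(13492871/330 + (163*33 + 127)) = sqrt(13492871/330 + (5379 + 127)) = sqrt(13492871/330 + 5506) = sqrt(15309851/330) = sqrt(5052250830)/330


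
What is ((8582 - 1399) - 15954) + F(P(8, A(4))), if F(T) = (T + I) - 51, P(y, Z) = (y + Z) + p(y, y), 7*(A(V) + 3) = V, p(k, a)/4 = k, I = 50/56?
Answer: -245939/28 ≈ -8783.5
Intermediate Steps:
I = 25/28 (I = 50*(1/56) = 25/28 ≈ 0.89286)
p(k, a) = 4*k
A(V) = -3 + V/7
P(y, Z) = Z + 5*y (P(y, Z) = (y + Z) + 4*y = (Z + y) + 4*y = Z + 5*y)
F(T) = -1403/28 + T (F(T) = (T + 25/28) - 51 = (25/28 + T) - 51 = -1403/28 + T)
((8582 - 1399) - 15954) + F(P(8, A(4))) = ((8582 - 1399) - 15954) + (-1403/28 + ((-3 + (⅐)*4) + 5*8)) = (7183 - 15954) + (-1403/28 + ((-3 + 4/7) + 40)) = -8771 + (-1403/28 + (-17/7 + 40)) = -8771 + (-1403/28 + 263/7) = -8771 - 351/28 = -245939/28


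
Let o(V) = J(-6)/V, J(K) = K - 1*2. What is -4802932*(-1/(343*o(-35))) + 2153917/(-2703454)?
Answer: 4057605268761/66234623 ≈ 61261.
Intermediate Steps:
J(K) = -2 + K (J(K) = K - 2 = -2 + K)
o(V) = -8/V (o(V) = (-2 - 6)/V = -8/V)
-4802932*(-1/(343*o(-35))) + 2153917/(-2703454) = -4802932/(-8/(-35)*(-343)) + 2153917/(-2703454) = -4802932/(-8*(-1/35)*(-343)) + 2153917*(-1/2703454) = -4802932/((8/35)*(-343)) - 2153917/2703454 = -4802932/(-392/5) - 2153917/2703454 = -4802932*(-5/392) - 2153917/2703454 = 6003665/98 - 2153917/2703454 = 4057605268761/66234623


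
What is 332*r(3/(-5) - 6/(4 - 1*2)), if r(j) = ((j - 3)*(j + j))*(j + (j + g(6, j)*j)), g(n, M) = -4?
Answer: 14198976/125 ≈ 1.1359e+5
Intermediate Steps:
r(j) = -4*j²*(-3 + j) (r(j) = ((j - 3)*(j + j))*(j + (j - 4*j)) = ((-3 + j)*(2*j))*(j - 3*j) = (2*j*(-3 + j))*(-2*j) = -4*j²*(-3 + j))
332*r(3/(-5) - 6/(4 - 1*2)) = 332*(4*(3/(-5) - 6/(4 - 1*2))²*(3 - (3/(-5) - 6/(4 - 1*2)))) = 332*(4*(3*(-⅕) - 6/(4 - 2))²*(3 - (3*(-⅕) - 6/(4 - 2)))) = 332*(4*(-⅗ - 6/2)²*(3 - (-⅗ - 6/2))) = 332*(4*(-⅗ - 6*½)²*(3 - (-⅗ - 6*½))) = 332*(4*(-⅗ - 3)²*(3 - (-⅗ - 3))) = 332*(4*(-18/5)²*(3 - 1*(-18/5))) = 332*(4*(324/25)*(3 + 18/5)) = 332*(4*(324/25)*(33/5)) = 332*(42768/125) = 14198976/125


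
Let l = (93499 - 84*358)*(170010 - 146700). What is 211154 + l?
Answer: 1478694524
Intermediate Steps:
l = 1478483370 (l = (93499 - 30072)*23310 = 63427*23310 = 1478483370)
211154 + l = 211154 + 1478483370 = 1478694524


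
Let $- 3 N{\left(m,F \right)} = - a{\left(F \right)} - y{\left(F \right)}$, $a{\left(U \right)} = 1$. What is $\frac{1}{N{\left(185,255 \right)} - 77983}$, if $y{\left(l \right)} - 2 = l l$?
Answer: $- \frac{1}{56307} \approx -1.776 \cdot 10^{-5}$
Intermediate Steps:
$y{\left(l \right)} = 2 + l^{2}$ ($y{\left(l \right)} = 2 + l l = 2 + l^{2}$)
$N{\left(m,F \right)} = 1 + \frac{F^{2}}{3}$ ($N{\left(m,F \right)} = - \frac{\left(-1\right) 1 - \left(2 + F^{2}\right)}{3} = - \frac{-1 - \left(2 + F^{2}\right)}{3} = - \frac{-3 - F^{2}}{3} = 1 + \frac{F^{2}}{3}$)
$\frac{1}{N{\left(185,255 \right)} - 77983} = \frac{1}{\left(1 + \frac{255^{2}}{3}\right) - 77983} = \frac{1}{\left(1 + \frac{1}{3} \cdot 65025\right) - 77983} = \frac{1}{\left(1 + 21675\right) - 77983} = \frac{1}{21676 - 77983} = \frac{1}{-56307} = - \frac{1}{56307}$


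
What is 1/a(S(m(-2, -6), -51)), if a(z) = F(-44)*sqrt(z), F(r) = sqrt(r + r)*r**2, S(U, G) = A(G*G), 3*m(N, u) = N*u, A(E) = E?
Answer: -I*sqrt(22)/4344384 ≈ -1.0797e-6*I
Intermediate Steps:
m(N, u) = N*u/3 (m(N, u) = (N*u)/3 = N*u/3)
S(U, G) = G**2 (S(U, G) = G*G = G**2)
F(r) = sqrt(2)*r**(5/2) (F(r) = sqrt(2*r)*r**2 = (sqrt(2)*sqrt(r))*r**2 = sqrt(2)*r**(5/2))
a(z) = 3872*I*sqrt(22)*sqrt(z) (a(z) = (sqrt(2)*(-44)**(5/2))*sqrt(z) = (sqrt(2)*(3872*I*sqrt(11)))*sqrt(z) = (3872*I*sqrt(22))*sqrt(z) = 3872*I*sqrt(22)*sqrt(z))
1/a(S(m(-2, -6), -51)) = 1/(3872*I*sqrt(22)*sqrt((-51)**2)) = 1/(3872*I*sqrt(22)*sqrt(2601)) = 1/(3872*I*sqrt(22)*51) = 1/(197472*I*sqrt(22)) = -I*sqrt(22)/4344384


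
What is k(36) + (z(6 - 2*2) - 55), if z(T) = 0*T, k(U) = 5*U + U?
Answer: 161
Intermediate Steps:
k(U) = 6*U
z(T) = 0
k(36) + (z(6 - 2*2) - 55) = 6*36 + (0 - 55) = 216 - 55 = 161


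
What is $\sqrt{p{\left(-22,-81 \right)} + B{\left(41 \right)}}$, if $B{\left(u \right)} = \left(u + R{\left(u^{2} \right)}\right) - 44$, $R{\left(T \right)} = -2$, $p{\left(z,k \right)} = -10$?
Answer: $i \sqrt{15} \approx 3.873 i$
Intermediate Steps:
$B{\left(u \right)} = -46 + u$ ($B{\left(u \right)} = \left(u - 2\right) - 44 = \left(-2 + u\right) - 44 = -46 + u$)
$\sqrt{p{\left(-22,-81 \right)} + B{\left(41 \right)}} = \sqrt{-10 + \left(-46 + 41\right)} = \sqrt{-10 - 5} = \sqrt{-15} = i \sqrt{15}$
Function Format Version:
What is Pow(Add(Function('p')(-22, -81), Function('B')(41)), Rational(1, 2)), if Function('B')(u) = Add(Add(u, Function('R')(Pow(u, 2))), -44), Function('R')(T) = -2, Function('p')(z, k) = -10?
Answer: Mul(I, Pow(15, Rational(1, 2))) ≈ Mul(3.8730, I)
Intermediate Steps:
Function('B')(u) = Add(-46, u) (Function('B')(u) = Add(Add(u, -2), -44) = Add(Add(-2, u), -44) = Add(-46, u))
Pow(Add(Function('p')(-22, -81), Function('B')(41)), Rational(1, 2)) = Pow(Add(-10, Add(-46, 41)), Rational(1, 2)) = Pow(Add(-10, -5), Rational(1, 2)) = Pow(-15, Rational(1, 2)) = Mul(I, Pow(15, Rational(1, 2)))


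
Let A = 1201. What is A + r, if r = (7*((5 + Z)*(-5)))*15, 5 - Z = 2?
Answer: -2999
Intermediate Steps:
Z = 3 (Z = 5 - 1*2 = 5 - 2 = 3)
r = -4200 (r = (7*((5 + 3)*(-5)))*15 = (7*(8*(-5)))*15 = (7*(-40))*15 = -280*15 = -4200)
A + r = 1201 - 4200 = -2999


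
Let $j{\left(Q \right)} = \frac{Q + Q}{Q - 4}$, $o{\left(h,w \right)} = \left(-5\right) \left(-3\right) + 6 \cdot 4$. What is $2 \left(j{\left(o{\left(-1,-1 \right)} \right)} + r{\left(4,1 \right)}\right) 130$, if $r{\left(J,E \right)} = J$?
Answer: $\frac{11336}{7} \approx 1619.4$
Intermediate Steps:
$o{\left(h,w \right)} = 39$ ($o{\left(h,w \right)} = 15 + 24 = 39$)
$j{\left(Q \right)} = \frac{2 Q}{-4 + Q}$
$2 \left(j{\left(o{\left(-1,-1 \right)} \right)} + r{\left(4,1 \right)}\right) 130 = 2 \left(2 \cdot 39 \frac{1}{-4 + 39} + 4\right) 130 = 2 \left(2 \cdot 39 \cdot \frac{1}{35} + 4\right) 130 = 2 \left(\frac{78}{35} + 4\right) 130 = 2 \cdot \frac{218}{35} \cdot 130 = \frac{436}{35} \cdot 130 = \frac{11336}{7}$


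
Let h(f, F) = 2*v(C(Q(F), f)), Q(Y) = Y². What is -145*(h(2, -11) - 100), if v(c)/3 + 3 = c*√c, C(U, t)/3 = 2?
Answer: 17110 - 5220*√6 ≈ 4323.7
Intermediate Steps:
C(U, t) = 6 (C(U, t) = 3*2 = 6)
v(c) = -9 + 3*c^(3/2) (v(c) = -9 + 3*(c*√c) = -9 + 3*c^(3/2))
h(f, F) = -18 + 36*√6 (h(f, F) = 2*(-9 + 3*6^(3/2)) = 2*(-9 + 3*(6*√6)) = 2*(-9 + 18*√6) = -18 + 36*√6)
-145*(h(2, -11) - 100) = -145*((-18 + 36*√6) - 100) = -145*(-118 + 36*√6) = 17110 - 5220*√6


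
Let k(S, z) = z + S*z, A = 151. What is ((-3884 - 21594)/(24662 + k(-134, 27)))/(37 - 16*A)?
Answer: 25478/50127909 ≈ 0.00050826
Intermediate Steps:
((-3884 - 21594)/(24662 + k(-134, 27)))/(37 - 16*A) = ((-3884 - 21594)/(24662 + 27*(1 - 134)))/(37 - 16*151) = (-25478/(24662 + 27*(-133)))/(37 - 2416) = -25478/(24662 - 3591)/(-2379) = -25478/21071*(-1/2379) = 25478/50127909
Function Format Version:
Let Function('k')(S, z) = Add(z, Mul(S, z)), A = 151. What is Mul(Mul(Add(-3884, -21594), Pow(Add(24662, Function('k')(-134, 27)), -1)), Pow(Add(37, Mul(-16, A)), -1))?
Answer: Rational(25478, 50127909) ≈ 0.00050826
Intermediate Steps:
Mul(Mul(Add(-3884, -21594), Pow(Add(24662, Function('k')(-134, 27)), -1)), Pow(Add(37, Mul(-16, A)), -1)) = Mul(Mul(Add(-3884, -21594), Pow(Add(24662, Mul(27, Add(1, -134))), -1)), Pow(Add(37, Mul(-16, 151)), -1)) = Mul(Mul(-25478, Pow(Add(24662, Mul(27, -133)), -1)), Pow(Add(37, -2416), -1)) = Mul(Mul(-25478, Pow(Add(24662, -3591), -1)), Pow(-2379, -1)) = Mul(Mul(-25478, Pow(21071, -1)), Rational(-1, 2379)) = Mul(Mul(-25478, Rational(1, 21071)), Rational(-1, 2379)) = Mul(Rational(-25478, 21071), Rational(-1, 2379)) = Rational(25478, 50127909)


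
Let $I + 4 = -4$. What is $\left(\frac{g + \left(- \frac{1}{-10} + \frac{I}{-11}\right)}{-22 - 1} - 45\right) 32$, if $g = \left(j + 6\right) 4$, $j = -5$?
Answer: $- \frac{1830096}{1265} \approx -1446.7$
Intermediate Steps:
$I = -8$ ($I = -4 - 4 = -8$)
$g = 4$ ($g = \left(-5 + 6\right) 4 = 1 \cdot 4 = 4$)
$\left(\frac{g + \left(- \frac{1}{-10} + \frac{I}{-11}\right)}{-22 - 1} - 45\right) 32 = \left(\frac{4 - \left(- \frac{1}{10} - \frac{8}{11}\right)}{-22 - 1} - 45\right) 32 = \left(\frac{4 - - \frac{91}{110}}{-23} - 45\right) 32 = \left(\left(4 + \left(\frac{1}{10} + \frac{8}{11}\right)\right) \left(- \frac{1}{23}\right) - 45\right) 32 = \left(\left(4 + \frac{91}{110}\right) \left(- \frac{1}{23}\right) - 45\right) 32 = \left(\frac{531}{110} \left(- \frac{1}{23}\right) - 45\right) 32 = \left(- \frac{531}{2530} - 45\right) 32 = \left(- \frac{114381}{2530}\right) 32 = - \frac{1830096}{1265}$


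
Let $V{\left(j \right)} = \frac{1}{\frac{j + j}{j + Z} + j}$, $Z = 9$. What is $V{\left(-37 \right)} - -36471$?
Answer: $\frac{17542537}{481} \approx 36471.0$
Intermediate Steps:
$V{\left(j \right)} = \frac{1}{j + \frac{2 j}{9 + j}}$ ($V{\left(j \right)} = \frac{1}{\frac{j + j}{j + 9} + j} = \frac{1}{\frac{2 j}{9 + j} + j} = \frac{1}{j + \frac{2 j}{9 + j}}$)
$V{\left(-37 \right)} - -36471 = \frac{9 - 37}{\left(-37\right) \left(11 - 37\right)} - -36471 = \left(- \frac{1}{37}\right) \frac{1}{-26} \left(-28\right) + 36471 = \left(- \frac{1}{37}\right) \left(- \frac{1}{26}\right) \left(-28\right) + 36471 = - \frac{14}{481} + 36471 = \frac{17542537}{481}$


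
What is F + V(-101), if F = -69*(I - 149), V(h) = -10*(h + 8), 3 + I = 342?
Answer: -12180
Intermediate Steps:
I = 339 (I = -3 + 342 = 339)
V(h) = -80 - 10*h (V(h) = -10*(8 + h) = -80 - 10*h)
F = -13110 (F = -69*(339 - 149) = -69*190 = -13110)
F + V(-101) = -13110 + (-80 - 10*(-101)) = -13110 + (-80 + 1010) = -13110 + 930 = -12180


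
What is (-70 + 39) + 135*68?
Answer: 9149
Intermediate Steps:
(-70 + 39) + 135*68 = -31 + 9180 = 9149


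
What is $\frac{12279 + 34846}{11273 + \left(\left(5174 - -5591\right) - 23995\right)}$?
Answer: $- \frac{47125}{1957} \approx -24.08$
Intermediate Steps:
$\frac{12279 + 34846}{11273 + \left(\left(5174 - -5591\right) - 23995\right)} = \frac{47125}{11273 + \left(\left(5174 + 5591\right) - 23995\right)} = \frac{47125}{11273 + \left(10765 - 23995\right)} = \frac{47125}{11273 - 13230} = \frac{47125}{-1957} = 47125 \left(- \frac{1}{1957}\right) = - \frac{47125}{1957}$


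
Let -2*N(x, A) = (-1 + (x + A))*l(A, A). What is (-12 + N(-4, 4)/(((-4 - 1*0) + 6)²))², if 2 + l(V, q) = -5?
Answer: 10609/64 ≈ 165.77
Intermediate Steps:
l(V, q) = -7 (l(V, q) = -2 - 5 = -7)
N(x, A) = -7/2 + 7*A/2 + 7*x/2 (N(x, A) = -(-1 + (x + A))*(-7)/2 = -(-1 + (A + x))*(-7)/2 = -(-1 + A + x)*(-7)/2 = -(7 - 7*A - 7*x)/2 = -7/2 + 7*A/2 + 7*x/2)
(-12 + N(-4, 4)/(((-4 - 1*0) + 6)²))² = (-12 + (-7/2 + (7/2)*4 + (7/2)*(-4))/(((-4 - 1*0) + 6)²))² = (-12 + (-7/2 + 14 - 14)/(((-4 + 0) + 6)²))² = (-12 - 7/(2*(-4 + 6)²))² = (-12 - 7/(2*(2²)))² = (-12 - 7/2/4)² = (-12 - 7/2*¼)² = (-12 - 7/8)² = (-103/8)² = 10609/64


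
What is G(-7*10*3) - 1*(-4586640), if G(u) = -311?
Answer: 4586329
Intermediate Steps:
G(-7*10*3) - 1*(-4586640) = -311 - 1*(-4586640) = -311 + 4586640 = 4586329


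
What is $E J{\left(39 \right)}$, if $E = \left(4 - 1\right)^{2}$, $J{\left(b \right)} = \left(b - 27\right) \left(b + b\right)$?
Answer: $8424$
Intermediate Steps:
$J{\left(b \right)} = 2 b \left(-27 + b\right)$ ($J{\left(b \right)} = \left(-27 + b\right) 2 b = 2 b \left(-27 + b\right)$)
$E = 9$ ($E = 3^{2} = 9$)
$E J{\left(39 \right)} = 9 \cdot 2 \cdot 39 \left(-27 + 39\right) = 9 \cdot 2 \cdot 39 \cdot 12 = 9 \cdot 936 = 8424$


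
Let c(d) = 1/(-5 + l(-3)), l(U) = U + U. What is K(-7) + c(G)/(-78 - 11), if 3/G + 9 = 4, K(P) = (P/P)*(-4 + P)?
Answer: -10768/979 ≈ -10.999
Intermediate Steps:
K(P) = -4 + P (K(P) = 1*(-4 + P) = -4 + P)
l(U) = 2*U
G = -⅗ (G = 3/(-9 + 4) = 3/(-5) = 3*(-⅕) = -⅗ ≈ -0.60000)
c(d) = -1/11 (c(d) = 1/(-5 + 2*(-3)) = 1/(-5 - 6) = 1/(-11) = -1/11)
K(-7) + c(G)/(-78 - 11) = (-4 - 7) - 1/11/(-78 - 11) = -11 - 1/11/(-89) = -11 - 1/89*(-1/11) = -11 + 1/979 = -10768/979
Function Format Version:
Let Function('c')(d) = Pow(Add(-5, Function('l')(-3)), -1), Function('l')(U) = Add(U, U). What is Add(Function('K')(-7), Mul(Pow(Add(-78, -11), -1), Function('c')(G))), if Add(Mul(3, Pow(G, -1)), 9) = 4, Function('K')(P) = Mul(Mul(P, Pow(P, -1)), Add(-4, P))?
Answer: Rational(-10768, 979) ≈ -10.999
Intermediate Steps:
Function('K')(P) = Add(-4, P) (Function('K')(P) = Mul(1, Add(-4, P)) = Add(-4, P))
Function('l')(U) = Mul(2, U)
G = Rational(-3, 5) (G = Mul(3, Pow(Add(-9, 4), -1)) = Mul(3, Pow(-5, -1)) = Mul(3, Rational(-1, 5)) = Rational(-3, 5) ≈ -0.60000)
Function('c')(d) = Rational(-1, 11) (Function('c')(d) = Pow(Add(-5, Mul(2, -3)), -1) = Pow(Add(-5, -6), -1) = Pow(-11, -1) = Rational(-1, 11))
Add(Function('K')(-7), Mul(Pow(Add(-78, -11), -1), Function('c')(G))) = Add(Add(-4, -7), Mul(Pow(Add(-78, -11), -1), Rational(-1, 11))) = Add(-11, Mul(Pow(-89, -1), Rational(-1, 11))) = Add(-11, Mul(Rational(-1, 89), Rational(-1, 11))) = Add(-11, Rational(1, 979)) = Rational(-10768, 979)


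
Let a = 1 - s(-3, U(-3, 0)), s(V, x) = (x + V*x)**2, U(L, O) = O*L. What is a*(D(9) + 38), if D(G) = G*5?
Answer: 83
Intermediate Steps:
U(L, O) = L*O
a = 1 (a = 1 - (-3*0)**2*(1 - 3)**2 = 1 - 0**2*(-2)**2 = 1 - 0*4 = 1 - 1*0 = 1 + 0 = 1)
D(G) = 5*G
a*(D(9) + 38) = 1*(5*9 + 38) = 1*(45 + 38) = 1*83 = 83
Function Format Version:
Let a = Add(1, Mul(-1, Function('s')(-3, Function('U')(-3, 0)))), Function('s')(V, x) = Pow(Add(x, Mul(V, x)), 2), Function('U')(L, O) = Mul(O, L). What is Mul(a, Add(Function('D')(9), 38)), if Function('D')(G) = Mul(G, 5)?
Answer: 83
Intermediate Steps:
Function('U')(L, O) = Mul(L, O)
a = 1 (a = Add(1, Mul(-1, Mul(Pow(Mul(-3, 0), 2), Pow(Add(1, -3), 2)))) = Add(1, Mul(-1, Mul(Pow(0, 2), Pow(-2, 2)))) = Add(1, Mul(-1, Mul(0, 4))) = Add(1, Mul(-1, 0)) = Add(1, 0) = 1)
Function('D')(G) = Mul(5, G)
Mul(a, Add(Function('D')(9), 38)) = Mul(1, Add(Mul(5, 9), 38)) = Mul(1, Add(45, 38)) = Mul(1, 83) = 83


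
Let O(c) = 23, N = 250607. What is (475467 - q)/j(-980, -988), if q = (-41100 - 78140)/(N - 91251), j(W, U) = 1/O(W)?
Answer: 435669671329/39839 ≈ 1.0936e+7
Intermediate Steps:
j(W, U) = 1/23
q = -29810/39839 (q = (-41100 - 78140)/(250607 - 91251) = -119240/159356 = -119240*1/159356 = -29810/39839 ≈ -0.74826)
(475467 - q)/j(-980, -988) = (475467 - 1*(-29810/39839))/(1/23) = (475467 + 29810/39839)*23 = (18942159623/39839)*23 = 435669671329/39839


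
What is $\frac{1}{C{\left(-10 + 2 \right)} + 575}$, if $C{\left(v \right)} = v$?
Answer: $\frac{1}{567} \approx 0.0017637$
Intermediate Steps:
$\frac{1}{C{\left(-10 + 2 \right)} + 575} = \frac{1}{\left(-10 + 2\right) + 575} = \frac{1}{-8 + 575} = \frac{1}{567}$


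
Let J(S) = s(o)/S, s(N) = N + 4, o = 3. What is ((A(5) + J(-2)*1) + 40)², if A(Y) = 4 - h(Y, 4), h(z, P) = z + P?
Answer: 3969/4 ≈ 992.25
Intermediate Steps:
s(N) = 4 + N
h(z, P) = P + z
A(Y) = -Y (A(Y) = 4 - (4 + Y) = 4 + (-4 - Y) = -Y)
J(S) = 7/S (J(S) = (4 + 3)/S = 7/S)
((A(5) + J(-2)*1) + 40)² = ((-1*5 + (7/(-2))*1) + 40)² = ((-5 + (7*(-½))*1) + 40)² = ((-5 - 7/2*1) + 40)² = ((-5 - 7/2) + 40)² = (-17/2 + 40)² = (63/2)² = 3969/4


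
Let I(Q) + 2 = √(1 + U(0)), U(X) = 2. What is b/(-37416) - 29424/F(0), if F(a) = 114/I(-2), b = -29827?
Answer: 367542841/710904 - 4904*√3/19 ≈ 69.956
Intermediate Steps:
I(Q) = -2 + √3 (I(Q) = -2 + √(1 + 2) = -2 + √3)
F(a) = 114/(-2 + √3)
b/(-37416) - 29424/F(0) = -29827/(-37416) - 29424/(-228 - 114*√3) = -29827*(-1/37416) - 29424/(-228 - 114*√3) = 29827/37416 - 29424/(-228 - 114*√3)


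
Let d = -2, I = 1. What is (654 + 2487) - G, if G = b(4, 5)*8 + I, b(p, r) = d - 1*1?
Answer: 3164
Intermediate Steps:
b(p, r) = -3 (b(p, r) = -2 - 1*1 = -2 - 1 = -3)
G = -23 (G = -3*8 + 1 = -24 + 1 = -23)
(654 + 2487) - G = (654 + 2487) - 1*(-23) = 3141 + 23 = 3164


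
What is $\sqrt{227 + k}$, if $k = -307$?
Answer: $4 i \sqrt{5} \approx 8.9443 i$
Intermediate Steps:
$\sqrt{227 + k} = \sqrt{227 - 307} = \sqrt{-80} = 4 i \sqrt{5}$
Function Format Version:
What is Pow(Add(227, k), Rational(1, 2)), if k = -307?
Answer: Mul(4, I, Pow(5, Rational(1, 2))) ≈ Mul(8.9443, I)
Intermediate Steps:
Pow(Add(227, k), Rational(1, 2)) = Pow(Add(227, -307), Rational(1, 2)) = Pow(-80, Rational(1, 2)) = Mul(4, I, Pow(5, Rational(1, 2)))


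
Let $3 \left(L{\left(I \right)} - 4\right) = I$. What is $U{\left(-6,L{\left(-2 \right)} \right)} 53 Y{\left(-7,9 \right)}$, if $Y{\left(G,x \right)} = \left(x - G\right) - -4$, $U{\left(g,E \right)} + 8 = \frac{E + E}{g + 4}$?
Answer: $- \frac{36040}{3} \approx -12013.0$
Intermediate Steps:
$L{\left(I \right)} = 4 + \frac{I}{3}$
$U{\left(g,E \right)} = -8 + \frac{2 E}{4 + g}$ ($U{\left(g,E \right)} = -8 + \frac{E + E}{g + 4} = -8 + \frac{2 E}{4 + g}$)
$Y{\left(G,x \right)} = 4 + x - G$ ($Y{\left(G,x \right)} = \left(x - G\right) + 4 = 4 + x - G$)
$U{\left(-6,L{\left(-2 \right)} \right)} 53 Y{\left(-7,9 \right)} = \frac{2 \left(-16 + \left(4 + \frac{1}{3} \left(-2\right)\right) - -24\right)}{4 - 6} \cdot 53 \left(4 + 9 - -7\right) = \frac{2 \left(-16 + \left(4 - \frac{2}{3}\right) + 24\right)}{-2} \cdot 53 \left(4 + 9 + 7\right) = 2 \left(- \frac{1}{2}\right) \left(-16 + \frac{10}{3} + 24\right) 53 \cdot 20 = 2 \left(- \frac{1}{2}\right) \frac{34}{3} \cdot 53 \cdot 20 = \left(- \frac{34}{3}\right) 53 \cdot 20 = \left(- \frac{1802}{3}\right) 20 = - \frac{36040}{3}$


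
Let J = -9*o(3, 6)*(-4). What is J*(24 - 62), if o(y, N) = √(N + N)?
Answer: -2736*√3 ≈ -4738.9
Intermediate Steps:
o(y, N) = √2*√N (o(y, N) = √(2*N) = √2*√N)
J = 72*√3 (J = -9*(√2*√6)*(-4) = -9*(2*√3)*(-4) = -18*√3*(-4) = -(-72)*√3 = 72*√3 ≈ 124.71)
J*(24 - 62) = (72*√3)*(24 - 62) = (72*√3)*(-38) = -2736*√3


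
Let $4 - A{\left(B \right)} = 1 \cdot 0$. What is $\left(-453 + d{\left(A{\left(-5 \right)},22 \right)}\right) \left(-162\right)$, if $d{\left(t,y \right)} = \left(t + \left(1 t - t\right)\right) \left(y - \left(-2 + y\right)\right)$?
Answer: $72090$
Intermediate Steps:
$A{\left(B \right)} = 4$ ($A{\left(B \right)} = 4 - 1 \cdot 0 = 4 - 0 = 4 + 0 = 4$)
$d{\left(t,y \right)} = 2 t$ ($d{\left(t,y \right)} = \left(t + \left(t - t\right)\right) 2 = \left(t + 0\right) 2 = t 2 = 2 t$)
$\left(-453 + d{\left(A{\left(-5 \right)},22 \right)}\right) \left(-162\right) = \left(-453 + 2 \cdot 4\right) \left(-162\right) = \left(-453 + 8\right) \left(-162\right) = \left(-445\right) \left(-162\right) = 72090$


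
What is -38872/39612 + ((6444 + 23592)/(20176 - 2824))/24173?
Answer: -37739968915/38461225186 ≈ -0.98125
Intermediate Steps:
-38872/39612 + ((6444 + 23592)/(20176 - 2824))/24173 = -38872*1/39612 + (30036/17352)*(1/24173) = -9718/9903 + (30036*(1/17352))*(1/24173) = -9718/9903 + (2503/1446)*(1/24173) = -9718/9903 + 2503/34954158 = -37739968915/38461225186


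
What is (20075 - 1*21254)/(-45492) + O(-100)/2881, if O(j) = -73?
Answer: 25261/43687484 ≈ 0.00057822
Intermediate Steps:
(20075 - 1*21254)/(-45492) + O(-100)/2881 = (20075 - 1*21254)/(-45492) - 73/2881 = (20075 - 21254)*(-1/45492) - 73*1/2881 = -1179*(-1/45492) - 73/2881 = 393/15164 - 73/2881 = 25261/43687484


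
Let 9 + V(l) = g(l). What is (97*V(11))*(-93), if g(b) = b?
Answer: -18042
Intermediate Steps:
V(l) = -9 + l
(97*V(11))*(-93) = (97*(-9 + 11))*(-93) = (97*2)*(-93) = 194*(-93) = -18042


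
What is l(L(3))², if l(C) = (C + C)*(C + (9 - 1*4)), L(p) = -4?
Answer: 64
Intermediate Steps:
l(C) = 2*C*(5 + C) (l(C) = (2*C)*(C + (9 - 4)) = (2*C)*(C + 5) = (2*C)*(5 + C) = 2*C*(5 + C))
l(L(3))² = (2*(-4)*(5 - 4))² = (2*(-4)*1)² = (-8)² = 64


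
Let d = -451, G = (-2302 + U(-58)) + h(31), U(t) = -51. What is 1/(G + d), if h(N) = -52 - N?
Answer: -1/2887 ≈ -0.00034638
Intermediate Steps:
G = -2436 (G = (-2302 - 51) + (-52 - 1*31) = -2353 + (-52 - 31) = -2353 - 83 = -2436)
1/(G + d) = 1/(-2436 - 451) = 1/(-2887) = -1/2887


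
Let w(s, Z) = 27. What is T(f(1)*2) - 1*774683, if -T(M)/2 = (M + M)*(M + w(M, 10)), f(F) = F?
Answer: -774915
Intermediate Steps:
T(M) = -4*M*(27 + M) (T(M) = -2*(M + M)*(M + 27) = -2*2*M*(27 + M) = -4*M*(27 + M))
T(f(1)*2) - 1*774683 = -4*1*2*(27 + 1*2) - 1*774683 = -4*2*(27 + 2) - 774683 = -4*2*29 - 774683 = -232 - 774683 = -774915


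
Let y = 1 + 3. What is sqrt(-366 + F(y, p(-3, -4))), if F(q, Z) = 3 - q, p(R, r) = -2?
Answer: I*sqrt(367) ≈ 19.157*I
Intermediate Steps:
y = 4
sqrt(-366 + F(y, p(-3, -4))) = sqrt(-366 + (3 - 1*4)) = sqrt(-366 + (3 - 4)) = sqrt(-366 - 1) = sqrt(-367) = I*sqrt(367)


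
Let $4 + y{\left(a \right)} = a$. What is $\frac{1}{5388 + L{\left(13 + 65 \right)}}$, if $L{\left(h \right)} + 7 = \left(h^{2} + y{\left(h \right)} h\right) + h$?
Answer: $\frac{1}{17315} \approx 5.7753 \cdot 10^{-5}$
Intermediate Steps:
$y{\left(a \right)} = -4 + a$
$L{\left(h \right)} = -7 + h + h^{2} + h \left(-4 + h\right)$ ($L{\left(h \right)} = -7 + \left(\left(h^{2} + \left(-4 + h\right) h\right) + h\right) = -7 + \left(\left(h^{2} + h \left(-4 + h\right)\right) + h\right) = -7 + \left(h + h^{2} + h \left(-4 + h\right)\right) = -7 + h + h^{2} + h \left(-4 + h\right)$)
$\frac{1}{5388 + L{\left(13 + 65 \right)}} = \frac{1}{5388 - \left(7 - 2 \left(13 + 65\right)^{2} + 3 \left(13 + 65\right)\right)} = \frac{1}{5388 - \left(241 - 12168\right)} = \frac{1}{5388 - -11927} = \frac{1}{5388 + 11927} = \frac{1}{17315}$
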